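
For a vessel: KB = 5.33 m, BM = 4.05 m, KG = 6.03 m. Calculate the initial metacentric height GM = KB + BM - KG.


Formula: GM = KB + BM - KG
Step 1 — KM = KB + BM = 5.33 + 4.05 = 9.38 m
Step 2 — GM = KM - KG = 9.38 - 6.03 = 3.35 m

3.35 m


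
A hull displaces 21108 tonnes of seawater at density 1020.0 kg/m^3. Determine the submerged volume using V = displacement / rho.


Formula: V = mass / rho
Step 1 — convert tonnes to kg: 21108 t * 1000 = 21108000 kg
Step 2 — V = 21108000 / 1020.0 ≈ 20694 m^3 (5 s.f.)

20694 m^3


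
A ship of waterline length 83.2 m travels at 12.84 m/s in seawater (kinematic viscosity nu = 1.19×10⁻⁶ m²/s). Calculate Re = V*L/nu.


Formula: Re = V * L / nu
Step 1 — V * L = 12.84 * 83.2 = 1068.288 m^2/s
Step 2 — Re = 1068.288 / 1.19e-6 = 8.98e+08

8.98e+08


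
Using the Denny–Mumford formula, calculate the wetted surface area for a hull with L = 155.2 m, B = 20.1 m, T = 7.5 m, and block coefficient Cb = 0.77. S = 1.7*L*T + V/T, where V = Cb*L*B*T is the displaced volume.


Formula: S = 1.7*L*T + V/T with V = Cb*L*B*T, i.e. S = L * (1.7*T + Cb*B)
Step 1 — 1.7*T = 1.7 * 7.5 = 12.75 m
Step 2 — Cb*B = 0.77 * 20.1 = 15.477 m
Step 3 — 1.7*T + Cb*B = 12.75 + 15.477 = 28.227 m
Step 4 — S = 155.2 * 28.227 ≈ 4380.8 m^2 (5 s.f.)

4380.8 m^2


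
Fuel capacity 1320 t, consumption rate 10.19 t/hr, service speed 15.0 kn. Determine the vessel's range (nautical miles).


Formula: endurance = fuel / rate; range = endurance * speed
Step 1 — endurance = 1320 / 10.19 = 129.5388 hours
Step 2 — range = 129.5388 * 15.0 ≈ 1943.1 nautical miles (5 s.f.)

1943.1 NM


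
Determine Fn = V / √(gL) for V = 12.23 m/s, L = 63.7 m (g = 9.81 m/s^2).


Formula: Fn = V / sqrt(g * L)
Step 1 — g * L = 9.81 * 63.7 = 624.897
Step 2 — sqrt(g * L) = sqrt(624.897) = 24.99794
Step 3 — Fn = 12.23 / 24.99794 ≈ 0.48924 (5 s.f.)

0.48924


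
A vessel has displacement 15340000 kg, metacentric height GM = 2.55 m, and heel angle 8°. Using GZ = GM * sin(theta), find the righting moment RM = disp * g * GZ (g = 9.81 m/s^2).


Formula: GZ = GM * sin(theta); RM = disp * g * GZ
Step 1 — GZ = 2.55 * sin(8°) = 2.55 * 0.139173 = 0.354891 m
Step 2 — RM = 15340000 * 9.81 * 0.354891 ≈ 53406000 N·m (5 s.f.)

53406000 N·m


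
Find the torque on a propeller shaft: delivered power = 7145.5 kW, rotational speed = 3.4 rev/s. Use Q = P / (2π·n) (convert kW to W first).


Formula: Q = P_W / (2 * pi * n)
Step 1 — P_W = 7145.5 kW * 1000 = 7145500.0 W
Step 2 — 2 * pi * n = 2 * pi * 3.4 = 21.36283
Step 3 — Q = 7145500.0 / 21.36283 ≈ 334480 N·m (5 s.f.)

334480 N·m


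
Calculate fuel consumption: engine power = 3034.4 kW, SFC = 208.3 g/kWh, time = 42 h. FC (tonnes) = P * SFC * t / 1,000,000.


Formula: FC (tonnes) = P * SFC * t / 1,000,000
Step 1 — P * SFC * t = 3034.4 * 208.3 * 42 = 26546751.84 g
Step 2 — FC (tonnes) = 26546751.84 / 1,000,000 ≈ 26.547 tonnes (5 s.f.)

26.547 tonnes


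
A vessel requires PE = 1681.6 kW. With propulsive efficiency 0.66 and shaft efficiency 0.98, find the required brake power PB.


Formula: PB = PE / (eta_D * eta_S)
Step 1 — combined efficiency = eta_D * eta_S = 0.66 * 0.98 = 0.6468
Step 2 — PB = 1681.6 / 0.6468 ≈ 2599.9 kW (5 s.f.)

2599.9 kW


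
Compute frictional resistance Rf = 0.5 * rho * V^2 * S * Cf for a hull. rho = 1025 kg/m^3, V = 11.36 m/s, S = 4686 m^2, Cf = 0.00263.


Formula: Rf = 0.5 * rho * V^2 * S * Cf
Step 1 — V^2 = 11.36^2 = 129.0496
Step 2 — 0.5 * rho * V^2 = 0.5 * 1025 * 129.0496 = 66137.92
Step 3 — Rf = 66137.92 * 4686 * 0.00263 ≈ 815100 N (5 s.f.)

815100 N


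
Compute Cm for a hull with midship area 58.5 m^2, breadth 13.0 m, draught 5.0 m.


Formula: Cm = Am / (B * T)
Step 1 — B * T = 13.0 * 5.0 = 65.0 m^2
Step 2 — Cm = 58.5 / 65.0 ≈ 0.90000 (5 s.f.)

0.90000


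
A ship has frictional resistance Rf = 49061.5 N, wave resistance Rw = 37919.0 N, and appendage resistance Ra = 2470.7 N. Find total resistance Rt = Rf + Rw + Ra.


Formula: Rt = Rf + Rw + Ra
Substituting: Rt = 49061.5 + 37919.0 + 2470.7
Result: Rt = 89451.2 N

89451.2 N


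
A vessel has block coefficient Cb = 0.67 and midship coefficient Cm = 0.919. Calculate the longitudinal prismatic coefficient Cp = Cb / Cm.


Formula: Cp = Cb / Cm
Substituting: Cp = 0.67 / 0.919
Result: Cp ≈ 0.72905 (5 s.f.)

0.72905


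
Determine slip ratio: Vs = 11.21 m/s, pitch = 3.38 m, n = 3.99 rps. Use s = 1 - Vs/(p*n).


Formula: s = 1 - Vs / (p * n)
Step 1 — p * n = 3.38 * 3.99 = 13.4862
Step 2 — Vs / (p*n) = 11.21 / 13.4862 = 0.83122 (6 d.p.)
Step 3 — s = 1 - 0.83122 = 0.16878

0.16878


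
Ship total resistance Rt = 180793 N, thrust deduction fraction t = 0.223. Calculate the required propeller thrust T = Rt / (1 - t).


Formula: T = Rt / (1 - t)
Step 1 — (1 - t) = 1 - 0.223 = 0.777
Step 2 — T = 180793 / 0.777 ≈ 232680 N (5 s.f.)

232680 N


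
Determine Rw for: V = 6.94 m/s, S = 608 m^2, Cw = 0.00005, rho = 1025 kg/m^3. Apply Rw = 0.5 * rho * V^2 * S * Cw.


Formula: Rw = 0.5 * rho * V^2 * S * Cw
Step 1 — V^2 = 6.94^2 = 48.1636
Step 2 — 0.5 * rho * V^2 = 0.5 * 1025 * 48.1636 = 24683.845
Step 3 — Rw = 24683.845 * 608 * 0.00005 ≈ 750.39 N (5 s.f.)

750.39 N


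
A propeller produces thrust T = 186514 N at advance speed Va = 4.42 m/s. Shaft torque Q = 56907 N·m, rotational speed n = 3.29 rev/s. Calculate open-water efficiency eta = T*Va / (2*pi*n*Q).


Formula: eta = T * Va / (2 * pi * n * Q)
Step 1 — numerator = T * Va = 186514 * 4.42 = 824391.88
Step 2 — 2 * pi * n = 2 * pi * 3.29 = 20.67168
Step 3 — denominator = 20.67168 * 56907 = 1176363.29
Step 4 — eta = 824391.88 / 1176363.29 ≈ 0.70080 (5 s.f.)

0.70080


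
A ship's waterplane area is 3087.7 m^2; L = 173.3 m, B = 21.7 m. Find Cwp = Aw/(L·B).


Formula: Cwp = Aw / (L * B)
Step 1 — L * B = 173.3 * 21.7 = 3760.61 m^2
Step 2 — Cwp = 3087.7 / 3760.61 ≈ 0.82106 (5 s.f.)

0.82106


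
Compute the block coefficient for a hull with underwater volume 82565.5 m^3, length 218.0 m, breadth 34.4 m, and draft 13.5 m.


Formula: Cb = V / (L * B * T)
Step 1 — L * B * T = 218.0 * 34.4 * 13.5 = 101239.2 m^3
Step 2 — Cb = 82565.5 / 101239.2 ≈ 0.81555 (5 s.f.)

0.81555


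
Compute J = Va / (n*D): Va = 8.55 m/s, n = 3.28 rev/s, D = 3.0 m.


Formula: J = Va / (n * D)
Step 1 — n * D = 3.28 * 3.0 = 9.84
Step 2 — J = 8.55 / 9.84 ≈ 0.86890 (5 s.f.)

0.86890


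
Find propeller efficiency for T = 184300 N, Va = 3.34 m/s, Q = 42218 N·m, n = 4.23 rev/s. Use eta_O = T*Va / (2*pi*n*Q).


Formula: eta = T * Va / (2 * pi * n * Q)
Step 1 — numerator = T * Va = 184300 * 3.34 = 615562.0
Step 2 — 2 * pi * n = 2 * pi * 4.23 = 26.577874
Step 3 — denominator = 26.577874 * 42218 = 1122064.68
Step 4 — eta = 615562.0 / 1122064.68 ≈ 0.54860 (5 s.f.)

0.54860


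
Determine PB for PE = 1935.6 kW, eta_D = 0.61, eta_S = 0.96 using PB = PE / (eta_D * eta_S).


Formula: PB = PE / (eta_D * eta_S)
Step 1 — combined efficiency = eta_D * eta_S = 0.61 * 0.96 = 0.5856
Step 2 — PB = 1935.6 / 0.5856 ≈ 3305.3 kW (5 s.f.)

3305.3 kW


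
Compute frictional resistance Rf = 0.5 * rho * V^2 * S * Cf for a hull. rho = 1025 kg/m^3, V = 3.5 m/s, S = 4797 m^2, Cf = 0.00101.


Formula: Rf = 0.5 * rho * V^2 * S * Cf
Step 1 — V^2 = 3.5^2 = 12.25
Step 2 — 0.5 * rho * V^2 = 0.5 * 1025 * 12.25 = 6278.125
Step 3 — Rf = 6278.125 * 4797 * 0.00101 ≈ 30417 N (5 s.f.)

30417 N


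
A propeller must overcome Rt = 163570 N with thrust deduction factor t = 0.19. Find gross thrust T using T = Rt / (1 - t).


Formula: T = Rt / (1 - t)
Step 1 — (1 - t) = 1 - 0.19 = 0.81
Step 2 — T = 163570 / 0.81 ≈ 201940 N (5 s.f.)

201940 N


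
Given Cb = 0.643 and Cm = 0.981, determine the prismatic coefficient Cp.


Formula: Cp = Cb / Cm
Substituting: Cp = 0.643 / 0.981
Result: Cp ≈ 0.65545 (5 s.f.)

0.65545


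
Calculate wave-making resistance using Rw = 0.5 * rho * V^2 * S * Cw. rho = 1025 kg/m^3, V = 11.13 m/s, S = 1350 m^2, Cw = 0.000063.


Formula: Rw = 0.5 * rho * V^2 * S * Cw
Step 1 — V^2 = 11.13^2 = 123.8769
Step 2 — 0.5 * rho * V^2 = 0.5 * 1025 * 123.8769 = 63486.91125
Step 3 — Rw = 63486.91125 * 1350 * 0.000063 ≈ 5399.6 N (5 s.f.)

5399.6 N


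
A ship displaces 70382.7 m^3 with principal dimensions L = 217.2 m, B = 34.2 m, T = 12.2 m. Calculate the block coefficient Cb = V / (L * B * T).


Formula: Cb = V / (L * B * T)
Step 1 — L * B * T = 217.2 * 34.2 * 12.2 = 90624.528 m^3
Step 2 — Cb = 70382.7 / 90624.528 ≈ 0.77664 (5 s.f.)

0.77664


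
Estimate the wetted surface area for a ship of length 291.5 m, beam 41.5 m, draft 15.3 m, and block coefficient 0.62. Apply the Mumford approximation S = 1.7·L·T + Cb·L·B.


Formula: S = 1.7*L*T + V/T with V = Cb*L*B*T, i.e. S = L * (1.7*T + Cb*B)
Step 1 — 1.7*T = 1.7 * 15.3 = 26.01 m
Step 2 — Cb*B = 0.62 * 41.5 = 25.73 m
Step 3 — 1.7*T + Cb*B = 26.01 + 25.73 = 51.74 m
Step 4 — S = 291.5 * 51.74 ≈ 15082 m^2 (5 s.f.)

15082 m^2


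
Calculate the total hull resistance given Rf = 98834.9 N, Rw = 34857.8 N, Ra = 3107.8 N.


Formula: Rt = Rf + Rw + Ra
Substituting: Rt = 98834.9 + 34857.8 + 3107.8
Result: Rt = 136800.5 N

136800.5 N


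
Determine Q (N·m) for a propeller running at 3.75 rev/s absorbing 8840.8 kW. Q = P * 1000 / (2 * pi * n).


Formula: Q = P_W / (2 * pi * n)
Step 1 — P_W = 8840.8 kW * 1000 = 8840800.0 W
Step 2 — 2 * pi * n = 2 * pi * 3.75 = 23.561945
Step 3 — Q = 8840800.0 / 23.561945 ≈ 375220 N·m (5 s.f.)

375220 N·m


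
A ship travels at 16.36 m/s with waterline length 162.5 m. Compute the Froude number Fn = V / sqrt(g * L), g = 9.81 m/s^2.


Formula: Fn = V / sqrt(g * L)
Step 1 — g * L = 9.81 * 162.5 = 1594.125
Step 2 — sqrt(g * L) = sqrt(1594.125) = 39.926495
Step 3 — Fn = 16.36 / 39.926495 ≈ 0.40975 (5 s.f.)

0.40975


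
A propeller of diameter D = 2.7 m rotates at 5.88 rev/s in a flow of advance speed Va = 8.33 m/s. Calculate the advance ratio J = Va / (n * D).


Formula: J = Va / (n * D)
Step 1 — n * D = 5.88 * 2.7 = 15.876
Step 2 — J = 8.33 / 15.876 ≈ 0.52469 (5 s.f.)

0.52469


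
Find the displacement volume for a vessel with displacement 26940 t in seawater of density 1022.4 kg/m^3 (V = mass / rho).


Formula: V = mass / rho
Step 1 — convert tonnes to kg: 26940 t * 1000 = 26940000 kg
Step 2 — V = 26940000 / 1022.4 ≈ 26350 m^3 (5 s.f.)

26350 m^3


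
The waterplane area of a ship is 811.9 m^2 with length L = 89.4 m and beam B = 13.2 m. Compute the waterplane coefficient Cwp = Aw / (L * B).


Formula: Cwp = Aw / (L * B)
Step 1 — L * B = 89.4 * 13.2 = 1180.08 m^2
Step 2 — Cwp = 811.9 / 1180.08 ≈ 0.68800 (5 s.f.)

0.68800


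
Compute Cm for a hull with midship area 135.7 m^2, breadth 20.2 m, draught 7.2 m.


Formula: Cm = Am / (B * T)
Step 1 — B * T = 20.2 * 7.2 = 145.44 m^2
Step 2 — Cm = 135.7 / 145.44 ≈ 0.93303 (5 s.f.)

0.93303


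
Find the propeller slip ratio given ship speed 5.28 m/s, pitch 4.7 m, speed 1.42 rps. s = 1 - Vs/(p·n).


Formula: s = 1 - Vs / (p * n)
Step 1 — p * n = 4.7 * 1.42 = 6.674
Step 2 — Vs / (p*n) = 5.28 / 6.674 = 0.79113 (6 d.p.)
Step 3 — s = 1 - 0.79113 = 0.20887

0.20887


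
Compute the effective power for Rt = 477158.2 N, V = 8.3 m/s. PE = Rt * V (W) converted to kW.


Formula: PE = Rt * V / 1000 (kW)
Step 1 — PE (W) = 477158.2 * 8.3 = 3960413.06 W
Step 2 — PE (kW) = 3960413.06 / 1000 ≈ 3960.4 kW (5 s.f.)

3960.4 kW


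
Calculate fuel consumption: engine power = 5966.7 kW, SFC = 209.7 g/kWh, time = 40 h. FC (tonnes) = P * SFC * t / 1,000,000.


Formula: FC (tonnes) = P * SFC * t / 1,000,000
Step 1 — P * SFC * t = 5966.7 * 209.7 * 40 = 50048679.6 g
Step 2 — FC (tonnes) = 50048679.6 / 1,000,000 ≈ 50.049 tonnes (5 s.f.)

50.049 tonnes


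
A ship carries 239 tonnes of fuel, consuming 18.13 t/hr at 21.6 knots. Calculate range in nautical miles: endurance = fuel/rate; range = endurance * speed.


Formula: endurance = fuel / rate; range = endurance * speed
Step 1 — endurance = 239 / 18.13 = 13.1826 hours
Step 2 — range = 13.1826 * 21.6 ≈ 284.74 nautical miles (5 s.f.)

284.74 NM


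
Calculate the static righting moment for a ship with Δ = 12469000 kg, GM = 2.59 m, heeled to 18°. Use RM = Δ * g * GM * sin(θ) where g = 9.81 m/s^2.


Formula: GZ = GM * sin(theta); RM = disp * g * GZ
Step 1 — GZ = 2.59 * sin(18°) = 2.59 * 0.309017 = 0.800354 m
Step 2 — RM = 12469000 * 9.81 * 0.800354 ≈ 97900000 N·m (5 s.f.)

97900000 N·m


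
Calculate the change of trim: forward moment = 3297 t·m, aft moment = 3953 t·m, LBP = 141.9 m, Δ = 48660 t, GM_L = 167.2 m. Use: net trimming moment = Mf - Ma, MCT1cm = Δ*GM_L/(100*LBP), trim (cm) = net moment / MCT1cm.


Formula: net trimming moment = Mf - Ma; MCT1cm = Δ*GM_L/(100*LBP); trim = net moment / MCT1cm
Step 1 — net trimming moment = 3297 - 3953 = -656 t·m
Step 2 — MCT1cm = 48660 * 167.2 / (100 * 141.9) = 573.3581 t·m/cm
Step 3 — trim = -656 / 573.3581 ≈ -1.1441 cm (5 s.f.)

-1.1441 cm


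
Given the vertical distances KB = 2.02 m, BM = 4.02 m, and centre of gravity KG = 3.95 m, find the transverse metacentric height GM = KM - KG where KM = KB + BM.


Formula: GM = KB + BM - KG
Step 1 — KM = KB + BM = 2.02 + 4.02 = 6.04 m
Step 2 — GM = KM - KG = 6.04 - 3.95 = 2.09 m

2.09 m


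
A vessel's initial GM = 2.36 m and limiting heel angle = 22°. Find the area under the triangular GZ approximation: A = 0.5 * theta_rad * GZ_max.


Formula: GZ_max = GM * sin(theta); Area = 0.5 * theta_rad * GZ_max
Step 1 — GZ_max = 2.36 * sin(22°) = 2.36 * 0.374607 = 0.884073 m
Step 2 — theta_rad = 22 * pi/180 = 0.383972 rad
Step 3 — Area = 0.5 * 0.383972 * 0.884073 ≈ 0.16973 m·rad (5 s.f.)

0.16973 m·rad


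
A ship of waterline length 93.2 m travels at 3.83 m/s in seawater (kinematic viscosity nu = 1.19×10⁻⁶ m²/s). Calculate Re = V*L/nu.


Formula: Re = V * L / nu
Step 1 — V * L = 3.83 * 93.2 = 356.956 m^2/s
Step 2 — Re = 356.956 / 1.19e-6 = 3.00e+08

3.00e+08


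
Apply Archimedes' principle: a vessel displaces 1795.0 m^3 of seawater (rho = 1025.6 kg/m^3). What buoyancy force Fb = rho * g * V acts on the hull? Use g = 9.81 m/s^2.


Formula: Fb = rho * g * V
Substituting: Fb = 1025.6 * 9.81 * 1795.0
Intermediate: 1025.6 * 9.81 = 10061.136
Result: Fb = 10061.136 * 1795.0 ≈ 18060000 N (5 s.f.)

18060000 N


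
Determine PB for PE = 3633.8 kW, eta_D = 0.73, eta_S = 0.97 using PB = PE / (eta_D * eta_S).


Formula: PB = PE / (eta_D * eta_S)
Step 1 — combined efficiency = eta_D * eta_S = 0.73 * 0.97 = 0.7081
Step 2 — PB = 3633.8 / 0.7081 ≈ 5131.8 kW (5 s.f.)

5131.8 kW


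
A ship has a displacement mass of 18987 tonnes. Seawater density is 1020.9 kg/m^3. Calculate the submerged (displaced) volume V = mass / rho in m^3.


Formula: V = mass / rho
Step 1 — convert tonnes to kg: 18987 t * 1000 = 18987000 kg
Step 2 — V = 18987000 / 1020.9 ≈ 18598 m^3 (5 s.f.)

18598 m^3


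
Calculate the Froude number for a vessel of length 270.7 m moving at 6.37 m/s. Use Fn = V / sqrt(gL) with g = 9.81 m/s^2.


Formula: Fn = V / sqrt(g * L)
Step 1 — g * L = 9.81 * 270.7 = 2655.567
Step 2 — sqrt(g * L) = sqrt(2655.567) = 51.532194
Step 3 — Fn = 6.37 / 51.532194 ≈ 0.12361 (5 s.f.)

0.12361


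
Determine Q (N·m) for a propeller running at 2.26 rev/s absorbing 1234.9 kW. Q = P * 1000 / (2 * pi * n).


Formula: Q = P_W / (2 * pi * n)
Step 1 — P_W = 1234.9 kW * 1000 = 1234900.0 W
Step 2 — 2 * pi * n = 2 * pi * 2.26 = 14.199999
Step 3 — Q = 1234900.0 / 14.199999 ≈ 86965 N·m (5 s.f.)

86965 N·m


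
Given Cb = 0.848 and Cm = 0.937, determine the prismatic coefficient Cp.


Formula: Cp = Cb / Cm
Substituting: Cp = 0.848 / 0.937
Result: Cp ≈ 0.90502 (5 s.f.)

0.90502


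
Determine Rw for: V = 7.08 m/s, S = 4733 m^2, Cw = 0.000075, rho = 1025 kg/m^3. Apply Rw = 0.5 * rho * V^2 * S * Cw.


Formula: Rw = 0.5 * rho * V^2 * S * Cw
Step 1 — V^2 = 7.08^2 = 50.1264
Step 2 — 0.5 * rho * V^2 = 0.5 * 1025 * 50.1264 = 25689.78
Step 3 — Rw = 25689.78 * 4733 * 0.000075 ≈ 9119.2 N (5 s.f.)

9119.2 N


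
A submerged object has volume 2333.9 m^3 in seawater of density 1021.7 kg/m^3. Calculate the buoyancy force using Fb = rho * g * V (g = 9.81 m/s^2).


Formula: Fb = rho * g * V
Substituting: Fb = 1021.7 * 9.81 * 2333.9
Intermediate: 1021.7 * 9.81 = 10022.877
Result: Fb = 10022.877 * 2333.9 ≈ 23392000 N (5 s.f.)

23392000 N


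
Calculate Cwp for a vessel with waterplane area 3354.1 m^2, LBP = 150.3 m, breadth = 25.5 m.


Formula: Cwp = Aw / (L * B)
Step 1 — L * B = 150.3 * 25.5 = 3832.65 m^2
Step 2 — Cwp = 3354.1 / 3832.65 ≈ 0.87514 (5 s.f.)

0.87514


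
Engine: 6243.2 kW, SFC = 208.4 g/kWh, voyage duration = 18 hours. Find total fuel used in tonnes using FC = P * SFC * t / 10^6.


Formula: FC (tonnes) = P * SFC * t / 1,000,000
Step 1 — P * SFC * t = 6243.2 * 208.4 * 18 = 23419491.84 g
Step 2 — FC (tonnes) = 23419491.84 / 1,000,000 ≈ 23.419 tonnes (5 s.f.)

23.419 tonnes


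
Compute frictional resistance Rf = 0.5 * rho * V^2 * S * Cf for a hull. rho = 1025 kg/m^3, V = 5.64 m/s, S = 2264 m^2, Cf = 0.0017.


Formula: Rf = 0.5 * rho * V^2 * S * Cf
Step 1 — V^2 = 5.64^2 = 31.8096
Step 2 — 0.5 * rho * V^2 = 0.5 * 1025 * 31.8096 = 16302.42
Step 3 — Rf = 16302.42 * 2264 * 0.0017 ≈ 62745 N (5 s.f.)

62745 N


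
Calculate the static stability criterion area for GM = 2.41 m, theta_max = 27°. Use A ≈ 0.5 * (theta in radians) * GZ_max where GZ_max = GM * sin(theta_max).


Formula: GZ_max = GM * sin(theta); Area = 0.5 * theta_rad * GZ_max
Step 1 — GZ_max = 2.41 * sin(27°) = 2.41 * 0.45399 = 1.094116 m
Step 2 — theta_rad = 27 * pi/180 = 0.471239 rad
Step 3 — Area = 0.5 * 0.471239 * 1.094116 ≈ 0.25780 m·rad (5 s.f.)

0.25780 m·rad


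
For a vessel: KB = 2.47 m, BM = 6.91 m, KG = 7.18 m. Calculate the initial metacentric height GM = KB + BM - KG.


Formula: GM = KB + BM - KG
Step 1 — KM = KB + BM = 2.47 + 6.91 = 9.38 m
Step 2 — GM = KM - KG = 9.38 - 7.18 = 2.2 m

2.2 m


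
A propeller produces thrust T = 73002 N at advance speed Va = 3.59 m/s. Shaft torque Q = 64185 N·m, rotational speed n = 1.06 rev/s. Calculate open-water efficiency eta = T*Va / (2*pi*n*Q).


Formula: eta = T * Va / (2 * pi * n * Q)
Step 1 — numerator = T * Va = 73002 * 3.59 = 262077.18
Step 2 — 2 * pi * n = 2 * pi * 1.06 = 6.660176
Step 3 — denominator = 6.660176 * 64185 = 427483.4
Step 4 — eta = 262077.18 / 427483.4 ≈ 0.61307 (5 s.f.)

0.61307


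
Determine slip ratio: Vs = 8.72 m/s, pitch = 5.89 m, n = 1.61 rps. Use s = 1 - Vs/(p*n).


Formula: s = 1 - Vs / (p * n)
Step 1 — p * n = 5.89 * 1.61 = 9.4829
Step 2 — Vs / (p*n) = 8.72 / 9.4829 = 0.91955 (6 d.p.)
Step 3 — s = 1 - 0.91955 = 0.08045

0.08045


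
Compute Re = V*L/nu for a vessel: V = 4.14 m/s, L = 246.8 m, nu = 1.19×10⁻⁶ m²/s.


Formula: Re = V * L / nu
Step 1 — V * L = 4.14 * 246.8 = 1021.752 m^2/s
Step 2 — Re = 1021.752 / 1.19e-6 = 8.59e+08

8.59e+08


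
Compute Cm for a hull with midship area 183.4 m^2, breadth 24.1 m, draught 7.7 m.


Formula: Cm = Am / (B * T)
Step 1 — B * T = 24.1 * 7.7 = 185.57 m^2
Step 2 — Cm = 183.4 / 185.57 ≈ 0.98831 (5 s.f.)

0.98831


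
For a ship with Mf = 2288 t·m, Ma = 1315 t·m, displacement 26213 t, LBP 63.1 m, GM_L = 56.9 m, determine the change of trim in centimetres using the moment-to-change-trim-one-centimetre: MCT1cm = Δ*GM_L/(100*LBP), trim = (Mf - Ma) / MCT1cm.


Formula: net trimming moment = Mf - Ma; MCT1cm = Δ*GM_L/(100*LBP); trim = net moment / MCT1cm
Step 1 — net trimming moment = 2288 - 1315 = 973 t·m
Step 2 — MCT1cm = 26213 * 56.9 / (100 * 63.1) = 236.374 t·m/cm
Step 3 — trim = 973 / 236.374 ≈ 4.1164 cm (5 s.f.)

4.1164 cm


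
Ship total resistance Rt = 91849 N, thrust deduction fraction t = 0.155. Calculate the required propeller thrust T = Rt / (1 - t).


Formula: T = Rt / (1 - t)
Step 1 — (1 - t) = 1 - 0.155 = 0.845
Step 2 — T = 91849 / 0.845 ≈ 108700 N (5 s.f.)

108700 N


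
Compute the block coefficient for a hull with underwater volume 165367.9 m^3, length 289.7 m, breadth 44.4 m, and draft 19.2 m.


Formula: Cb = V / (L * B * T)
Step 1 — L * B * T = 289.7 * 44.4 * 19.2 = 246963.456 m^3
Step 2 — Cb = 165367.9 / 246963.456 ≈ 0.66960 (5 s.f.)

0.66960


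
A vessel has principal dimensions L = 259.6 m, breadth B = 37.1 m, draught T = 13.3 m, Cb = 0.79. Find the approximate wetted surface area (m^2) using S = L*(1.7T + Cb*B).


Formula: S = 1.7*L*T + V/T with V = Cb*L*B*T, i.e. S = L * (1.7*T + Cb*B)
Step 1 — 1.7*T = 1.7 * 13.3 = 22.61 m
Step 2 — Cb*B = 0.79 * 37.1 = 29.309 m
Step 3 — 1.7*T + Cb*B = 22.61 + 29.309 = 51.919 m
Step 4 — S = 259.6 * 51.919 ≈ 13478 m^2 (5 s.f.)

13478 m^2


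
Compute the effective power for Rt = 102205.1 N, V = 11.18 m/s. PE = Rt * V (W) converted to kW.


Formula: PE = Rt * V / 1000 (kW)
Step 1 — PE (W) = 102205.1 * 11.18 = 1142653.018 W
Step 2 — PE (kW) = 1142653.018 / 1000 ≈ 1142.7 kW (5 s.f.)

1142.7 kW


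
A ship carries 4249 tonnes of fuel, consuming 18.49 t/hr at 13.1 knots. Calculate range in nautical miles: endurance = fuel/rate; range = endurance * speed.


Formula: endurance = fuel / rate; range = endurance * speed
Step 1 — endurance = 4249 / 18.49 = 229.7999 hours
Step 2 — range = 229.7999 * 13.1 ≈ 3010.4 nautical miles (5 s.f.)

3010.4 NM


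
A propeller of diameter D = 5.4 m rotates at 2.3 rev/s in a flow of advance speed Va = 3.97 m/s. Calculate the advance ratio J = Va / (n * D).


Formula: J = Va / (n * D)
Step 1 — n * D = 2.3 * 5.4 = 12.42
Step 2 — J = 3.97 / 12.42 ≈ 0.31965 (5 s.f.)

0.31965


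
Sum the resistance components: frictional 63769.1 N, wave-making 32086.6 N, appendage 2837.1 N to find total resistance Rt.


Formula: Rt = Rf + Rw + Ra
Substituting: Rt = 63769.1 + 32086.6 + 2837.1
Result: Rt = 98692.8 N

98692.8 N


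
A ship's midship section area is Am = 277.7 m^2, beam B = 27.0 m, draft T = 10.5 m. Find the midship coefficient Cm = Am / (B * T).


Formula: Cm = Am / (B * T)
Step 1 — B * T = 27.0 * 10.5 = 283.5 m^2
Step 2 — Cm = 277.7 / 283.5 ≈ 0.97954 (5 s.f.)

0.97954


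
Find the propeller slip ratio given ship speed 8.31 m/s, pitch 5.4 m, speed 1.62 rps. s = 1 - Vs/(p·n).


Formula: s = 1 - Vs / (p * n)
Step 1 — p * n = 5.4 * 1.62 = 8.748
Step 2 — Vs / (p*n) = 8.31 / 8.748 = 0.949931 (6 d.p.)
Step 3 — s = 1 - 0.949931 = 0.050069

0.050069


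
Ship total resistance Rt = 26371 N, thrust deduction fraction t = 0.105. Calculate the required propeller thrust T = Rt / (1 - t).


Formula: T = Rt / (1 - t)
Step 1 — (1 - t) = 1 - 0.105 = 0.895
Step 2 — T = 26371 / 0.895 ≈ 29465 N (5 s.f.)

29465 N


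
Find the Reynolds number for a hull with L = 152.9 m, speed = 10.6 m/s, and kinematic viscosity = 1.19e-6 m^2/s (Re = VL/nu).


Formula: Re = V * L / nu
Step 1 — V * L = 10.6 * 152.9 = 1620.74 m^2/s
Step 2 — Re = 1620.74 / 1.19e-6 = 1.36e+09

1.36e+09


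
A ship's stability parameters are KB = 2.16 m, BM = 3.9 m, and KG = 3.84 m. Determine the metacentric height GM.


Formula: GM = KB + BM - KG
Step 1 — KM = KB + BM = 2.16 + 3.9 = 6.06 m
Step 2 — GM = KM - KG = 6.06 - 3.84 = 2.22 m

2.22 m


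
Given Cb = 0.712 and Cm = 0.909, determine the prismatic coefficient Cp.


Formula: Cp = Cb / Cm
Substituting: Cp = 0.712 / 0.909
Result: Cp ≈ 0.78328 (5 s.f.)

0.78328


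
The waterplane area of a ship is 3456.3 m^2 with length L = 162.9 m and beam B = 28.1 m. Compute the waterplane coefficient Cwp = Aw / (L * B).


Formula: Cwp = Aw / (L * B)
Step 1 — L * B = 162.9 * 28.1 = 4577.49 m^2
Step 2 — Cwp = 3456.3 / 4577.49 ≈ 0.75506 (5 s.f.)

0.75506


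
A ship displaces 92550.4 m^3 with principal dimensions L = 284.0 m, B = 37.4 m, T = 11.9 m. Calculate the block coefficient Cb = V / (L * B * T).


Formula: Cb = V / (L * B * T)
Step 1 — L * B * T = 284.0 * 37.4 * 11.9 = 126397.04 m^3
Step 2 — Cb = 92550.4 / 126397.04 ≈ 0.73222 (5 s.f.)

0.73222


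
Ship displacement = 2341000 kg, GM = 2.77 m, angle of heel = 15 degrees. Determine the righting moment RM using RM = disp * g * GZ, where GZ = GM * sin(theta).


Formula: GZ = GM * sin(theta); RM = disp * g * GZ
Step 1 — GZ = 2.77 * sin(15°) = 2.77 * 0.258819 = 0.716929 m
Step 2 — RM = 2341000 * 9.81 * 0.716929 ≈ 16464000 N·m (5 s.f.)

16464000 N·m


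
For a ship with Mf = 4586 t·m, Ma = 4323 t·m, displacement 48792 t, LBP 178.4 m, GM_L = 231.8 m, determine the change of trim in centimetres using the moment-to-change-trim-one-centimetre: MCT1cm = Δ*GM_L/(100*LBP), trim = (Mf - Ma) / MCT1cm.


Formula: net trimming moment = Mf - Ma; MCT1cm = Δ*GM_L/(100*LBP); trim = net moment / MCT1cm
Step 1 — net trimming moment = 4586 - 4323 = 263 t·m
Step 2 — MCT1cm = 48792 * 231.8 / (100 * 178.4) = 633.9678 t·m/cm
Step 3 — trim = 263 / 633.9678 ≈ 0.41485 cm (5 s.f.)

0.41485 cm


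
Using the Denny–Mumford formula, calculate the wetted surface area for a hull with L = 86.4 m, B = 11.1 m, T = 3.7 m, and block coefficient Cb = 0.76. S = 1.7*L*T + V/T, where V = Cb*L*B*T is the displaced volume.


Formula: S = 1.7*L*T + V/T with V = Cb*L*B*T, i.e. S = L * (1.7*T + Cb*B)
Step 1 — 1.7*T = 1.7 * 3.7 = 6.29 m
Step 2 — Cb*B = 0.76 * 11.1 = 8.436 m
Step 3 — 1.7*T + Cb*B = 6.29 + 8.436 = 14.726 m
Step 4 — S = 86.4 * 14.726 ≈ 1272.3 m^2 (5 s.f.)

1272.3 m^2


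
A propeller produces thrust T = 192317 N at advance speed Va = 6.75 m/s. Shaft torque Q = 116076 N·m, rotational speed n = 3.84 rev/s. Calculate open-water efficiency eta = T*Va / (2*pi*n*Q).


Formula: eta = T * Va / (2 * pi * n * Q)
Step 1 — numerator = T * Va = 192317 * 6.75 = 1298139.75
Step 2 — 2 * pi * n = 2 * pi * 3.84 = 24.127432
Step 3 — denominator = 24.127432 * 116076 = 2800615.8
Step 4 — eta = 1298139.75 / 2800615.8 ≈ 0.46352 (5 s.f.)

0.46352


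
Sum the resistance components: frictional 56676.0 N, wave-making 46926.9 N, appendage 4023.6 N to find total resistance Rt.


Formula: Rt = Rf + Rw + Ra
Substituting: Rt = 56676.0 + 46926.9 + 4023.6
Result: Rt = 107626.5 N

107626.5 N


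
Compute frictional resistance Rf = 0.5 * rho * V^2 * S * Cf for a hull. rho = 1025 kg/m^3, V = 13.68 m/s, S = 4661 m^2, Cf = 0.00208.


Formula: Rf = 0.5 * rho * V^2 * S * Cf
Step 1 — V^2 = 13.68^2 = 187.1424
Step 2 — 0.5 * rho * V^2 = 0.5 * 1025 * 187.1424 = 95910.48
Step 3 — Rf = 95910.48 * 4661 * 0.00208 ≈ 929840 N (5 s.f.)

929840 N


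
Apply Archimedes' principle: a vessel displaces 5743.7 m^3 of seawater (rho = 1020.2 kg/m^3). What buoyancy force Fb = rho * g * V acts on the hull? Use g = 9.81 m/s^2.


Formula: Fb = rho * g * V
Substituting: Fb = 1020.2 * 9.81 * 5743.7
Intermediate: 1020.2 * 9.81 = 10008.162
Result: Fb = 10008.162 * 5743.7 ≈ 57484000 N (5 s.f.)

57484000 N


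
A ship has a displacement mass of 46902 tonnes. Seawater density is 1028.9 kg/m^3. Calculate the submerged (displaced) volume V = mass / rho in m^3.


Formula: V = mass / rho
Step 1 — convert tonnes to kg: 46902 t * 1000 = 46902000 kg
Step 2 — V = 46902000 / 1028.9 ≈ 45585 m^3 (5 s.f.)

45585 m^3


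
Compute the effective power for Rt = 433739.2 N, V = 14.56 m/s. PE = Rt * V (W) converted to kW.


Formula: PE = Rt * V / 1000 (kW)
Step 1 — PE (W) = 433739.2 * 14.56 = 6315242.752 W
Step 2 — PE (kW) = 6315242.752 / 1000 ≈ 6315.2 kW (5 s.f.)

6315.2 kW


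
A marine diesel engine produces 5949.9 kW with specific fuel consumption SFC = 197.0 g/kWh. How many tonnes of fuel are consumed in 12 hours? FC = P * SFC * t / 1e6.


Formula: FC (tonnes) = P * SFC * t / 1,000,000
Step 1 — P * SFC * t = 5949.9 * 197.0 * 12 = 14065563.6 g
Step 2 — FC (tonnes) = 14065563.6 / 1,000,000 ≈ 14.066 tonnes (5 s.f.)

14.066 tonnes


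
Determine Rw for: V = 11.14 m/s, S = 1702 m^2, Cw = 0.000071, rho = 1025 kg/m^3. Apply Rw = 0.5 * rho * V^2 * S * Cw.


Formula: Rw = 0.5 * rho * V^2 * S * Cw
Step 1 — V^2 = 11.14^2 = 124.0996
Step 2 — 0.5 * rho * V^2 = 0.5 * 1025 * 124.0996 = 63601.045
Step 3 — Rw = 63601.045 * 1702 * 0.000071 ≈ 7685.7 N (5 s.f.)

7685.7 N


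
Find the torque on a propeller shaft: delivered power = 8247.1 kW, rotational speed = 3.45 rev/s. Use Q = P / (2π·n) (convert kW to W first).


Formula: Q = P_W / (2 * pi * n)
Step 1 — P_W = 8247.1 kW * 1000 = 8247100.0 W
Step 2 — 2 * pi * n = 2 * pi * 3.45 = 21.676989
Step 3 — Q = 8247100.0 / 21.676989 ≈ 380450 N·m (5 s.f.)

380450 N·m


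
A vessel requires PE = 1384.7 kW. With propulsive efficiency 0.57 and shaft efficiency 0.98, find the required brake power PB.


Formula: PB = PE / (eta_D * eta_S)
Step 1 — combined efficiency = eta_D * eta_S = 0.57 * 0.98 = 0.5586
Step 2 — PB = 1384.7 / 0.5586 ≈ 2478.9 kW (5 s.f.)

2478.9 kW


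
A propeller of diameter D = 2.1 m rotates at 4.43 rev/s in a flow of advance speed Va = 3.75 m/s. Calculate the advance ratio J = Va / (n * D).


Formula: J = Va / (n * D)
Step 1 — n * D = 4.43 * 2.1 = 9.303
Step 2 — J = 3.75 / 9.303 ≈ 0.40310 (5 s.f.)

0.40310


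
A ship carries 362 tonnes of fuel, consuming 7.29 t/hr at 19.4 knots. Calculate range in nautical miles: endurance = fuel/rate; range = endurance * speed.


Formula: endurance = fuel / rate; range = endurance * speed
Step 1 — endurance = 362 / 7.29 = 49.6571 hours
Step 2 — range = 49.6571 * 19.4 ≈ 963.35 nautical miles (5 s.f.)

963.35 NM


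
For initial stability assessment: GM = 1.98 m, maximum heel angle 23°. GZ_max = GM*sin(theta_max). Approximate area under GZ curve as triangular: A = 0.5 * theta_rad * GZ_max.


Formula: GZ_max = GM * sin(theta); Area = 0.5 * theta_rad * GZ_max
Step 1 — GZ_max = 1.98 * sin(23°) = 1.98 * 0.390731 = 0.773647 m
Step 2 — theta_rad = 23 * pi/180 = 0.401426 rad
Step 3 — Area = 0.5 * 0.401426 * 0.773647 ≈ 0.15528 m·rad (5 s.f.)

0.15528 m·rad


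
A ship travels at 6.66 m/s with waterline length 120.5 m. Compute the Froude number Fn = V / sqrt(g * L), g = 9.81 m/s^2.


Formula: Fn = V / sqrt(g * L)
Step 1 — g * L = 9.81 * 120.5 = 1182.105
Step 2 — sqrt(g * L) = sqrt(1182.105) = 34.381754
Step 3 — Fn = 6.66 / 34.381754 ≈ 0.19371 (5 s.f.)

0.19371


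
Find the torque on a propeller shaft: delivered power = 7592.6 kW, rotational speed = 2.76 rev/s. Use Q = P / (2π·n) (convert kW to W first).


Formula: Q = P_W / (2 * pi * n)
Step 1 — P_W = 7592.6 kW * 1000 = 7592600.0 W
Step 2 — 2 * pi * n = 2 * pi * 2.76 = 17.341591
Step 3 — Q = 7592600.0 / 17.341591 ≈ 437830 N·m (5 s.f.)

437830 N·m


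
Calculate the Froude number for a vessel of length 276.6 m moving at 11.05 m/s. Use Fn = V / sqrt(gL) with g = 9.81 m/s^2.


Formula: Fn = V / sqrt(g * L)
Step 1 — g * L = 9.81 * 276.6 = 2713.446
Step 2 — sqrt(g * L) = sqrt(2713.446) = 52.090748
Step 3 — Fn = 11.05 / 52.090748 ≈ 0.21213 (5 s.f.)

0.21213


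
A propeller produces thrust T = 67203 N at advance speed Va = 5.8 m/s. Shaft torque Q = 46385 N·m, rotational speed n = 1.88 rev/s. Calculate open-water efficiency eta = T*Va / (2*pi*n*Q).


Formula: eta = T * Va / (2 * pi * n * Q)
Step 1 — numerator = T * Va = 67203 * 5.8 = 389777.4
Step 2 — 2 * pi * n = 2 * pi * 1.88 = 11.812388
Step 3 — denominator = 11.812388 * 46385 = 547917.62
Step 4 — eta = 389777.4 / 547917.62 ≈ 0.71138 (5 s.f.)

0.71138


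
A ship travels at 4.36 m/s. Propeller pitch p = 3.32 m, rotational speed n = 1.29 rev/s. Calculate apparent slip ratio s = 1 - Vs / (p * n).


Formula: s = 1 - Vs / (p * n)
Step 1 — p * n = 3.32 * 1.29 = 4.2828
Step 2 — Vs / (p*n) = 4.36 / 4.2828 = 1.018026 (6 d.p.)
Step 3 — s = 1 - 1.018026 = -0.018026

-0.018026


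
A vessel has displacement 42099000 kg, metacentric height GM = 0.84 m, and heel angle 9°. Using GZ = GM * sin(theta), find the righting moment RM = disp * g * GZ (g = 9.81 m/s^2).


Formula: GZ = GM * sin(theta); RM = disp * g * GZ
Step 1 — GZ = 0.84 * sin(9°) = 0.84 * 0.156434 = 0.131405 m
Step 2 — RM = 42099000 * 9.81 * 0.131405 ≈ 54269000 N·m (5 s.f.)

54269000 N·m


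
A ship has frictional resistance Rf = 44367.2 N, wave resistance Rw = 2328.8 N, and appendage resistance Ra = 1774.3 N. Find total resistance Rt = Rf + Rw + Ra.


Formula: Rt = Rf + Rw + Ra
Substituting: Rt = 44367.2 + 2328.8 + 1774.3
Result: Rt = 48470.3 N

48470.3 N


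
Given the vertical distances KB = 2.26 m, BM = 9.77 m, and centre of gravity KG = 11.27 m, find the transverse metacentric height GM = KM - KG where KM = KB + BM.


Formula: GM = KB + BM - KG
Step 1 — KM = KB + BM = 2.26 + 9.77 = 12.03 m
Step 2 — GM = KM - KG = 12.03 - 11.27 = 0.76 m

0.76 m


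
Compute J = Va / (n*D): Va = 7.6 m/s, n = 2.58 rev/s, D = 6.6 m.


Formula: J = Va / (n * D)
Step 1 — n * D = 2.58 * 6.6 = 17.028
Step 2 — J = 7.6 / 17.028 ≈ 0.44632 (5 s.f.)

0.44632


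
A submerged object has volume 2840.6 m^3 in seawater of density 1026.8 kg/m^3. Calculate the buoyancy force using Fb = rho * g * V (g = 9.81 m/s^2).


Formula: Fb = rho * g * V
Substituting: Fb = 1026.8 * 9.81 * 2840.6
Intermediate: 1026.8 * 9.81 = 10072.908
Result: Fb = 10072.908 * 2840.6 ≈ 28613000 N (5 s.f.)

28613000 N


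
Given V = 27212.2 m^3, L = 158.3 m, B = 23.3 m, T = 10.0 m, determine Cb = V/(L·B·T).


Formula: Cb = V / (L * B * T)
Step 1 — L * B * T = 158.3 * 23.3 * 10.0 = 36883.9 m^3
Step 2 — Cb = 27212.2 / 36883.9 ≈ 0.73778 (5 s.f.)

0.73778


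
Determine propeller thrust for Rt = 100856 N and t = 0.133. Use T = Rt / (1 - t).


Formula: T = Rt / (1 - t)
Step 1 — (1 - t) = 1 - 0.133 = 0.867
Step 2 — T = 100856 / 0.867 ≈ 116330 N (5 s.f.)

116330 N


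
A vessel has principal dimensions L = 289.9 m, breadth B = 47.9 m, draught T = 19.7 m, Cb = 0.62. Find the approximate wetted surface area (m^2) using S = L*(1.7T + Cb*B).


Formula: S = 1.7*L*T + V/T with V = Cb*L*B*T, i.e. S = L * (1.7*T + Cb*B)
Step 1 — 1.7*T = 1.7 * 19.7 = 33.49 m
Step 2 — Cb*B = 0.62 * 47.9 = 29.698 m
Step 3 — 1.7*T + Cb*B = 33.49 + 29.698 = 63.188 m
Step 4 — S = 289.9 * 63.188 ≈ 18318 m^2 (5 s.f.)

18318 m^2


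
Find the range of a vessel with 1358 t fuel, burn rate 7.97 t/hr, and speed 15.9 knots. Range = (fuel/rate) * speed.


Formula: endurance = fuel / rate; range = endurance * speed
Step 1 — endurance = 1358 / 7.97 = 170.389 hours
Step 2 — range = 170.389 * 15.9 ≈ 2709.2 nautical miles (5 s.f.)

2709.2 NM


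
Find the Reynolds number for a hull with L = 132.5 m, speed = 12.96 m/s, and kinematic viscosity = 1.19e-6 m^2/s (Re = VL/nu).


Formula: Re = V * L / nu
Step 1 — V * L = 12.96 * 132.5 = 1717.2 m^2/s
Step 2 — Re = 1717.2 / 1.19e-6 = 1.44e+09

1.44e+09


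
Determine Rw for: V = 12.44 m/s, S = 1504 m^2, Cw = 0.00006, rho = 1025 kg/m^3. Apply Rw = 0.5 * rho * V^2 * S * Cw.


Formula: Rw = 0.5 * rho * V^2 * S * Cw
Step 1 — V^2 = 12.44^2 = 154.7536
Step 2 — 0.5 * rho * V^2 = 0.5 * 1025 * 154.7536 = 79311.22
Step 3 — Rw = 79311.22 * 1504 * 0.00006 ≈ 7157.0 N (5 s.f.)

7157.0 N


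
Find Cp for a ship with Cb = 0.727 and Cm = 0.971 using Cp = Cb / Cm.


Formula: Cp = Cb / Cm
Substituting: Cp = 0.727 / 0.971
Result: Cp ≈ 0.74871 (5 s.f.)

0.74871


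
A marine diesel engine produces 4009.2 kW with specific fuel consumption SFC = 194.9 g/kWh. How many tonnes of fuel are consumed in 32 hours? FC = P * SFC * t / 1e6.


Formula: FC (tonnes) = P * SFC * t / 1,000,000
Step 1 — P * SFC * t = 4009.2 * 194.9 * 32 = 25004578.56 g
Step 2 — FC (tonnes) = 25004578.56 / 1,000,000 ≈ 25.005 tonnes (5 s.f.)

25.005 tonnes


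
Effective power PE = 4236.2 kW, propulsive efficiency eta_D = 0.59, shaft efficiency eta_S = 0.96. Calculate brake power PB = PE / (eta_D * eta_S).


Formula: PB = PE / (eta_D * eta_S)
Step 1 — combined efficiency = eta_D * eta_S = 0.59 * 0.96 = 0.5664
Step 2 — PB = 4236.2 / 0.5664 ≈ 7479.2 kW (5 s.f.)

7479.2 kW


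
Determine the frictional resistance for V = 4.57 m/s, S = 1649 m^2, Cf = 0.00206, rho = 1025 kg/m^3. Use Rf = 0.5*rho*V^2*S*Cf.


Formula: Rf = 0.5 * rho * V^2 * S * Cf
Step 1 — V^2 = 4.57^2 = 20.8849
Step 2 — 0.5 * rho * V^2 = 0.5 * 1025 * 20.8849 = 10703.51125
Step 3 — Rf = 10703.51125 * 1649 * 0.00206 ≈ 36359 N (5 s.f.)

36359 N


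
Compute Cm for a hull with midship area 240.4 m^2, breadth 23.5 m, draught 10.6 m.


Formula: Cm = Am / (B * T)
Step 1 — B * T = 23.5 * 10.6 = 249.1 m^2
Step 2 — Cm = 240.4 / 249.1 ≈ 0.96507 (5 s.f.)

0.96507


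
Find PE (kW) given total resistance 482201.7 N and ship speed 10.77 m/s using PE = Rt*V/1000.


Formula: PE = Rt * V / 1000 (kW)
Step 1 — PE (W) = 482201.7 * 10.77 = 5193312.309 W
Step 2 — PE (kW) = 5193312.309 / 1000 ≈ 5193.3 kW (5 s.f.)

5193.3 kW


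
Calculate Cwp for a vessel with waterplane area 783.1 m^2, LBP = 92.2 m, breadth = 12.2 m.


Formula: Cwp = Aw / (L * B)
Step 1 — L * B = 92.2 * 12.2 = 1124.84 m^2
Step 2 — Cwp = 783.1 / 1124.84 ≈ 0.69619 (5 s.f.)

0.69619


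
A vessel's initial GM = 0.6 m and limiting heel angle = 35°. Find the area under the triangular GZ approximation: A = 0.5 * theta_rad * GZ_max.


Formula: GZ_max = GM * sin(theta); Area = 0.5 * theta_rad * GZ_max
Step 1 — GZ_max = 0.6 * sin(35°) = 0.6 * 0.573576 = 0.344146 m
Step 2 — theta_rad = 35 * pi/180 = 0.610865 rad
Step 3 — Area = 0.5 * 0.610865 * 0.344146 ≈ 0.10511 m·rad (5 s.f.)

0.10511 m·rad


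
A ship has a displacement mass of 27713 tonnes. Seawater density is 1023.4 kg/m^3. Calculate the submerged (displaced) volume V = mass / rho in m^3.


Formula: V = mass / rho
Step 1 — convert tonnes to kg: 27713 t * 1000 = 27713000 kg
Step 2 — V = 27713000 / 1023.4 ≈ 27079 m^3 (5 s.f.)

27079 m^3


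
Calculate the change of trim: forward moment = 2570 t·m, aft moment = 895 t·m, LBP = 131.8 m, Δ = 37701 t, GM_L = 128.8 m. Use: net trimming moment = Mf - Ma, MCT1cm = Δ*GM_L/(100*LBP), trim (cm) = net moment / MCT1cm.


Formula: net trimming moment = Mf - Ma; MCT1cm = Δ*GM_L/(100*LBP); trim = net moment / MCT1cm
Step 1 — net trimming moment = 2570 - 895 = 1675 t·m
Step 2 — MCT1cm = 37701 * 128.8 / (100 * 131.8) = 368.4286 t·m/cm
Step 3 — trim = 1675 / 368.4286 ≈ 4.5463 cm (5 s.f.)

4.5463 cm


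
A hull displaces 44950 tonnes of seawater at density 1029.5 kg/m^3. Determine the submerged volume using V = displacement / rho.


Formula: V = mass / rho
Step 1 — convert tonnes to kg: 44950 t * 1000 = 44950000 kg
Step 2 — V = 44950000 / 1029.5 ≈ 43662 m^3 (5 s.f.)

43662 m^3


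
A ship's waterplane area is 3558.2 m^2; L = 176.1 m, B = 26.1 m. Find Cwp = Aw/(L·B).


Formula: Cwp = Aw / (L * B)
Step 1 — L * B = 176.1 * 26.1 = 4596.21 m^2
Step 2 — Cwp = 3558.2 / 4596.21 ≈ 0.77416 (5 s.f.)

0.77416


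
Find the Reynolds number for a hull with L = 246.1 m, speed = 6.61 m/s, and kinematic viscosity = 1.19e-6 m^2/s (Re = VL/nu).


Formula: Re = V * L / nu
Step 1 — V * L = 6.61 * 246.1 = 1626.721 m^2/s
Step 2 — Re = 1626.721 / 1.19e-6 = 1.37e+09

1.37e+09


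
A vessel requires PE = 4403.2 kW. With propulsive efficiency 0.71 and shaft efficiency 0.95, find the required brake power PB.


Formula: PB = PE / (eta_D * eta_S)
Step 1 — combined efficiency = eta_D * eta_S = 0.71 * 0.95 = 0.6745
Step 2 — PB = 4403.2 / 0.6745 ≈ 6528.1 kW (5 s.f.)

6528.1 kW


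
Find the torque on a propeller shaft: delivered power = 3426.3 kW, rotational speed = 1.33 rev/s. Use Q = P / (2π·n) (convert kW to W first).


Formula: Q = P_W / (2 * pi * n)
Step 1 — P_W = 3426.3 kW * 1000 = 3426300.0 W
Step 2 — 2 * pi * n = 2 * pi * 1.33 = 8.356636
Step 3 — Q = 3426300.0 / 8.356636 ≈ 410010 N·m (5 s.f.)

410010 N·m
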